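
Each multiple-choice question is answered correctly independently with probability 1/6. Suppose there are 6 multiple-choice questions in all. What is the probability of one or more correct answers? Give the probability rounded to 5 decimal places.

P(at least one) = 1 − P(none) = 1 − (1 − 0.166667)^6
= 1 − 0.3348980 = 0.6651020

0.66510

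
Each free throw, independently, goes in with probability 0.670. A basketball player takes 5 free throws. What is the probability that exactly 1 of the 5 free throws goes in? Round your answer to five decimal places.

0.03973

X ~ Binomial(n=5, p=0.67).
P(X=1) = C(5,1) · p^1 · (1−p)^4
= 5 · 0.67 · 0.011859 = 0.0397284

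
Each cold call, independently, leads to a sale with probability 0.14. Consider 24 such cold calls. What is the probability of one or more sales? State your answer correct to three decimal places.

0.973

P(at least one) = 1 − P(none) = 1 − (1 − 0.14)^24
= 1 − 0.02679 = 0.97321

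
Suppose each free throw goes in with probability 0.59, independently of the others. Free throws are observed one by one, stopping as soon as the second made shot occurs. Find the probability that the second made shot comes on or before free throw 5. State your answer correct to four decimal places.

0.9051

Finishing within 5 free throws ⇔ at least 2 successes in the first 5. With X ~ Binomial(5, 0.59), P(Y ≤ 5) = 1 − P(X ≤ 1).
  k=0: C(5,0)·0.59^0·0.41^5 = 0.011586
  k=1: C(5,1)·0.59^1·0.41^4 = 0.083360
1 − 0.094946 = 0.905054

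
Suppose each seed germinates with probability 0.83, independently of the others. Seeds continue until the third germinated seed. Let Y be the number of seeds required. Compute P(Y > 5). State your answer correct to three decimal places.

0.037

Needing more than 5 seeds ⇔ fewer than 3 successes in the first 5. With X ~ Binomial(5, 0.83), P(Y > 5) = P(X ≤ 2).
  k=0: C(5,0)·0.83^0·0.17^5 = 0.00014
  k=1: C(5,1)·0.83^1·0.17^4 = 0.00347
  k=2: C(5,2)·0.83^2·0.17^3 = 0.03385
P(X ≤ 2) = 0.03745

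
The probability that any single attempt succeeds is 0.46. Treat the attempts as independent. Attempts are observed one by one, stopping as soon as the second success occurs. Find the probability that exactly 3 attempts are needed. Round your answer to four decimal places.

Y = trial on which the second success occurs; negative binomial, r=2, p=0.46.
P(Y=3) = C(2,1) · p^2 · (1−p)^1
= 2 · 0.2116 · 0.54 = 0.228528

0.2285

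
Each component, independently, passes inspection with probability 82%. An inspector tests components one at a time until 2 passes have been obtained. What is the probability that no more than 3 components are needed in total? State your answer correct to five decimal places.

Finishing within 3 components ⇔ at least 2 successes in the first 3. With X ~ Binomial(3, 0.82), P(Y ≤ 3) = 1 − P(X ≤ 1).
  k=0: C(3,0)·0.82^0·0.18^3 = 0.0058320
  k=1: C(3,1)·0.82^1·0.18^2 = 0.0797040
1 − 0.0855360 = 0.9144640

0.91446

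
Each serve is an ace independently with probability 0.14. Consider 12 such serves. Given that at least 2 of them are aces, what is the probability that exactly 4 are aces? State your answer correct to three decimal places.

X ~ Binomial(12, 0.14). Want P(X=4 | X≥2) = P(X=4) / P(X≥2).
P(X=4) = C(12,4)·0.14^4·0.86^8 = 0.05690
P(X≥2) = 1 − 0.16367 − 0.31974 = 0.51659
Ratio = 0.05690 / 0.51659 = 0.11014

0.110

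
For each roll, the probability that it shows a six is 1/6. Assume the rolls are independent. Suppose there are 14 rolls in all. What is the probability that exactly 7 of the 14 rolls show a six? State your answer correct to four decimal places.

X ~ Binomial(n=14, p=0.166667).
P(X=7) = C(14,7) · p^7 · (1−p)^7
= 3432 · 3.5722e-06 · 0.27908 = 0.003422

0.0034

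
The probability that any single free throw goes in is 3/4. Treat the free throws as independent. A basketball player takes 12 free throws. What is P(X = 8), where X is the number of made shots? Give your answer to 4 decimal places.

X ~ Binomial(n=12, p=0.75).
P(X=8) = C(12,8) · p^8 · (1−p)^4
= 495 · 0.10011 · 0.0039062 = 0.193578

0.1936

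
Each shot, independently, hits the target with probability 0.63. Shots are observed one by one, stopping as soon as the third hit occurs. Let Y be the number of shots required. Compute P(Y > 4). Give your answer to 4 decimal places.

Needing more than 4 shots ⇔ fewer than 3 successes in the first 4. With X ~ Binomial(4, 0.63), P(Y > 4) = P(X ≤ 2).
  k=0: C(4,0)·0.63^0·0.37^4 = 0.018742
  k=1: C(4,1)·0.63^1·0.37^3 = 0.127646
  k=2: C(4,2)·0.63^2·0.37^2 = 0.326014
P(X ≤ 2) = 0.472401

0.4724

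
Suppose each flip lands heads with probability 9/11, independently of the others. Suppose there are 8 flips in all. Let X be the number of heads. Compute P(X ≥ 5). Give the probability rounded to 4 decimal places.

X ~ Binomial(8, 0.818182); P(X ≥ 5) = Σ C(8,k) p^k (1−p)^(8−k) over k:
  k=5: C(8,5)·0.818182^5·0.181818^3 = 0.123410
  k=6: C(8,6)·0.818182^6·0.181818^2 = 0.277672
  k=7: C(8,7)·0.818182^7·0.181818^1 = 0.357006
  k=8: C(8,8)·0.818182^8·0.181818^0 = 0.200816
Total = 0.958904

0.9589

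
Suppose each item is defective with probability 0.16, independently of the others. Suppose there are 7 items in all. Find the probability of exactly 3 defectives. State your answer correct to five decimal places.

0.07137

X ~ Binomial(n=7, p=0.16).
P(X=3) = C(7,3) · p^3 · (1−p)^4
= 35 · 0.004096 · 0.49787 = 0.0713748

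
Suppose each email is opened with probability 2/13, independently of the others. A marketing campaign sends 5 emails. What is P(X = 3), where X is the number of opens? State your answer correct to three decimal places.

0.026

X ~ Binomial(n=5, p=0.153846).
P(X=3) = C(5,3) · p^3 · (1−p)^2
= 10 · 0.0036413 · 0.71598 = 0.02607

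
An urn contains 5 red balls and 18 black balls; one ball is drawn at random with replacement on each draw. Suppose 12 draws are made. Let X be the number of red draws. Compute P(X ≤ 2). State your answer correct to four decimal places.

X ~ Binomial(12, 0.217391); P(X ≤ 2) = Σ C(12,k) p^k (1−p)^(12−k) over k:
  k=0: C(12,0)·0.217391^0·0.782609^12 = 0.052788
  k=1: C(12,1)·0.217391^1·0.782609^11 = 0.175960
  k=2: C(12,2)·0.217391^2·0.782609^10 = 0.268828
Total = 0.497577

0.4976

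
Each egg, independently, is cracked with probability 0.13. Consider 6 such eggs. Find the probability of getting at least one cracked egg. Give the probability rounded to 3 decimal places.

P(at least one) = 1 − P(none) = 1 − (1 − 0.13)^6
= 1 − 0.43363 = 0.56637

0.566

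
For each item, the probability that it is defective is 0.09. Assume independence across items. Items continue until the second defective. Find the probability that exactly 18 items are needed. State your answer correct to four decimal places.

Y = trial on which the second success occurs; negative binomial, r=2, p=0.09.
P(Y=18) = C(17,1) · p^2 · (1−p)^16
= 17 · 0.0081 · 0.22114 = 0.030451

0.0305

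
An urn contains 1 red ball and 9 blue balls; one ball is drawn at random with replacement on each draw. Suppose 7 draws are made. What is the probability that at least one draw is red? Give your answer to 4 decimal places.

0.5217

P(at least one) = 1 − P(none) = 1 − (1 − 0.10)^7
= 1 − 0.478297 = 0.521703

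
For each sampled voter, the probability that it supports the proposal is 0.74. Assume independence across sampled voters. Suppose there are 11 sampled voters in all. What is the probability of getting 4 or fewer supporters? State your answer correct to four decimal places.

X ~ Binomial(11, 0.74); P(X ≤ 4) = Σ C(11,k) p^k (1−p)^(11−k) over k:
  k=0: C(11,0)·0.74^0·0.26^11 = 0.000000
  k=1: C(11,1)·0.74^1·0.26^10 = 0.000011
  k=2: C(11,2)·0.74^2·0.26^9 = 0.000164
  k=3: C(11,3)·0.74^3·0.26^8 = 0.001396
  k=4: C(11,4)·0.74^4·0.26^7 = 0.007948
Total = 0.009520

0.0095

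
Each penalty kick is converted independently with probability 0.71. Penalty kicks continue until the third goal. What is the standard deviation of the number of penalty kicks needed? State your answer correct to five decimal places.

Y = total penalty kicks until the third success; negative binomial with r=3, p=0.71.
SD(Y) = √[r(1−p)/p²] = √(1.7258480) = 1.3137154

1.31372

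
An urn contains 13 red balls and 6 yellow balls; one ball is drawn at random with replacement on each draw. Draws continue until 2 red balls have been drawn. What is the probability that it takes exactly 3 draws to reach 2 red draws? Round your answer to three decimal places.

Y = trial on which the second success occurs; negative binomial, r=2, p=0.684211.
P(Y=3) = C(2,1) · p^2 · (1−p)^1
= 2 · 0.46814 · 0.31579 = 0.29567

0.296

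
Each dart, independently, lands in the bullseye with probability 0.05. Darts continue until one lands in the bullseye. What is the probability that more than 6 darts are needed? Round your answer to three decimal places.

0.735

Y = number of darts to the first success; geometric, p = 0.05.
P(Y > 6) = P(first 6 all fail) = (1−p)^6 = 0.73509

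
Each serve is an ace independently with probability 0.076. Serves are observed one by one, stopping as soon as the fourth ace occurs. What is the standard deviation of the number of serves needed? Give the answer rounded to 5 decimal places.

25.29603

Y = total serves until the fourth success; negative binomial with r=4, p=0.076.
SD(Y) = √[r(1−p)/p²] = √(639.8891967) = 25.2960312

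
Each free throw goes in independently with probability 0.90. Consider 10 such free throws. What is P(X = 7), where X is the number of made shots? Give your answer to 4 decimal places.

X ~ Binomial(n=10, p=0.90).
P(X=7) = C(10,7) · p^7 · (1−p)^3
= 120 · 0.4783 · 0.001 = 0.057396

0.0574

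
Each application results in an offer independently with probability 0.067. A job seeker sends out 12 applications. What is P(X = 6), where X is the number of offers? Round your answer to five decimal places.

0.00006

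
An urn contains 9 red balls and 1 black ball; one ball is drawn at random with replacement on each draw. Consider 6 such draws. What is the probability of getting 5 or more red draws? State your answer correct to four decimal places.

0.8857

X ~ Binomial(6, 0.90); P(X ≥ 5) = Σ C(6,k) p^k (1−p)^(6−k) over k:
  k=5: C(6,5)·0.90^5·0.10^1 = 0.354294
  k=6: C(6,6)·0.90^6·0.10^0 = 0.531441
Total = 0.885735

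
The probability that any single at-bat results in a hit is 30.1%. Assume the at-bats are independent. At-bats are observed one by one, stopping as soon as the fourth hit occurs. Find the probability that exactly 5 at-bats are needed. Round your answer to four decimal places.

0.0230

Y = trial on which the fourth success occurs; negative binomial, r=4, p=0.301.
P(Y=5) = C(4,3) · p^4 · (1−p)^1
= 4 · 0.0082085 · 0.699 = 0.022951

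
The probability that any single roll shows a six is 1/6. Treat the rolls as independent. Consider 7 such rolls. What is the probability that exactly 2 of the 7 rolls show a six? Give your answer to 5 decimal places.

0.23443

X ~ Binomial(n=7, p=0.166667).
P(X=2) = C(7,2) · p^2 · (1−p)^5
= 21 · 0.027778 · 0.40188 = 0.2344286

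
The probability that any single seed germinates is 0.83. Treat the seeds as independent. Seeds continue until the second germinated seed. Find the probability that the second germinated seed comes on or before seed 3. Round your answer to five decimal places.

Finishing within 3 seeds ⇔ at least 2 successes in the first 3. With X ~ Binomial(3, 0.83), P(Y ≤ 3) = 1 − P(X ≤ 1).
  k=0: C(3,0)·0.83^0·0.17^3 = 0.0049130
  k=1: C(3,1)·0.83^1·0.17^2 = 0.0719610
1 − 0.0768740 = 0.9231260

0.92313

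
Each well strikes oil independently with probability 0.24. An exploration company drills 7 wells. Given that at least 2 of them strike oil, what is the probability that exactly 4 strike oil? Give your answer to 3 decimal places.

0.096

X ~ Binomial(7, 0.24). Want P(X=4 | X≥2) = P(X=4) / P(X≥2).
P(X=4) = C(7,4)·0.24^4·0.76^3 = 0.05097
P(X≥2) = 1 − 0.14645 − 0.32374 = 0.52981
Ratio = 0.05097 / 0.52981 = 0.09621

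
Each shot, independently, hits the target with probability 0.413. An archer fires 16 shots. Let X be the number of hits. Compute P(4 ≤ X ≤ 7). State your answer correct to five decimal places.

X ~ Binomial(16, 0.413); P(4 ≤ X ≤ 7) = Σ C(16,k) p^k (1−p)^(16−k) over k:
  k=4: C(16,4)·0.413^4·0.587^12 = 0.0886194
  k=5: C(16,5)·0.413^5·0.587^11 = 0.1496415
  k=6: C(16,6)·0.413^6·0.587^10 = 0.1930214
  k=7: C(16,7)·0.413^7·0.587^9 = 0.1940078
Total = 0.6252901

0.62529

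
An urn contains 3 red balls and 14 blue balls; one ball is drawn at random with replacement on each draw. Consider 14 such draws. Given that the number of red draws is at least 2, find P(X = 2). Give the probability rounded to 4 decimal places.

0.3747

X ~ Binomial(14, 0.176471). Want P(X=2 | X≥2) = P(X=2) / P(X≥2).
P(X=2) = C(14,2)·0.176471^2·0.823529^12 = 0.275763
P(X≥2) = 1 − 0.065994 − 0.197983 = 0.736022
Ratio = 0.275763 / 0.736022 = 0.374666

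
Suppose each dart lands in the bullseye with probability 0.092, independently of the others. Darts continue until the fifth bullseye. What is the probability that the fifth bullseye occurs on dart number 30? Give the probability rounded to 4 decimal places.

0.0140

Y = trial on which the fifth success occurs; negative binomial, r=5, p=0.092.
P(Y=30) = C(29,4) · p^5 · (1−p)^25
= 23751 · 6.5908e-06 · 0.089567 = 0.014021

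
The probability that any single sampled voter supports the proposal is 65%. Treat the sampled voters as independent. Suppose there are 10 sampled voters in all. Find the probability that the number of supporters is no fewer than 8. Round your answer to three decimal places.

0.262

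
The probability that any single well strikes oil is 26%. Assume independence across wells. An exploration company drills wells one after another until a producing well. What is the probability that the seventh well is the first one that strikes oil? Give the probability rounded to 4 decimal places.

0.0427

Geometric (trials to first success), p = 0.26.
P(Y = 7) = (1−p)^6 · p = 0.16421 · 0.26 = 0.042694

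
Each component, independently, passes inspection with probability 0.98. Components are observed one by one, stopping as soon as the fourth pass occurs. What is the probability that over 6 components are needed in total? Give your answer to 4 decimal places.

0.0002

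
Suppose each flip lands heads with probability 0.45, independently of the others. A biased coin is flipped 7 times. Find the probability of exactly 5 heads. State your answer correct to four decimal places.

0.1172

X ~ Binomial(n=7, p=0.45).
P(X=5) = C(7,5) · p^5 · (1−p)^2
= 21 · 0.018453 · 0.3025 = 0.117221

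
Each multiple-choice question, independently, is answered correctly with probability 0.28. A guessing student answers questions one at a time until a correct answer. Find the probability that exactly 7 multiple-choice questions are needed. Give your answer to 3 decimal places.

0.039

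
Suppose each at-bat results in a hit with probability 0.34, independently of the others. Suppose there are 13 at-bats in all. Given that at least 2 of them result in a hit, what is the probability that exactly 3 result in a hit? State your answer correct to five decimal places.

X ~ Binomial(13, 0.34). Want P(X=3 | X≥2) = P(X=3) / P(X≥2).
P(X=3) = C(13,3)·0.34^3·0.66^10 = 0.1762959
P(X≥2) = 1 − 0.0045089 − 0.0301960 = 0.9652951
Ratio = 0.1762959 / 0.9652951 = 0.1826342

0.18263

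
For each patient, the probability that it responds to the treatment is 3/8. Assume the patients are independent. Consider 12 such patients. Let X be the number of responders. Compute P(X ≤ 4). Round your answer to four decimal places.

X ~ Binomial(12, 0.375); P(X ≤ 4) = Σ C(12,k) p^k (1−p)^(12−k) over k:
  k=0: C(12,0)·0.375^0·0.625^12 = 0.003553
  k=1: C(12,1)·0.375^1·0.625^11 = 0.025580
  k=2: C(12,2)·0.375^2·0.625^10 = 0.084412
  k=3: C(12,3)·0.375^3·0.625^9 = 0.168825
  k=4: C(12,4)·0.375^4·0.625^8 = 0.227914
Total = 0.510283

0.5103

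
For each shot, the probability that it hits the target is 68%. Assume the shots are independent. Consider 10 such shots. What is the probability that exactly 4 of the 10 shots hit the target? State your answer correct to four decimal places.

0.0482

X ~ Binomial(n=10, p=0.68).
P(X=4) = C(10,4) · p^4 · (1−p)^6
= 210 · 0.21381 · 0.0010737 = 0.048212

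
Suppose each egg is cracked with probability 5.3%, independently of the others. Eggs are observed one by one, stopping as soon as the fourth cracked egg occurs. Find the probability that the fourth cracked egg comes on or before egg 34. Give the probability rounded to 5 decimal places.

Finishing within 34 eggs ⇔ at least 4 successes in the first 34. With X ~ Binomial(34, 0.053), P(Y ≤ 34) = 1 − P(X ≤ 3).
  k=0: C(34,0)·0.053^0·0.947^34 = 0.1569999
  k=1: C(34,1)·0.053^1·0.947^33 = 0.2987474
  k=2: C(34,2)·0.053^2·0.947^32 = 0.2758760
  k=3: C(34,3)·0.053^3·0.947^31 = 0.1646905
1 − 0.8963137 = 0.1036863

0.10369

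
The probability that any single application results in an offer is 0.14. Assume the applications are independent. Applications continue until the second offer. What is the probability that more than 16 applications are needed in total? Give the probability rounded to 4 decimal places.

0.3227

Needing more than 16 applications ⇔ fewer than 2 successes in the first 16. With X ~ Binomial(16, 0.14), P(Y > 16) = P(X ≤ 1).
  k=0: C(16,0)·0.14^0·0.86^16 = 0.089531
  k=1: C(16,1)·0.14^1·0.86^15 = 0.233198
P(X ≤ 1) = 0.322729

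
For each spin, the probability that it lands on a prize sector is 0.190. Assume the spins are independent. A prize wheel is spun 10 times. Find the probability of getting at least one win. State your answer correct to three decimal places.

0.878

P(at least one) = 1 − P(none) = 1 − (1 − 0.19)^10
= 1 − 0.12158 = 0.87842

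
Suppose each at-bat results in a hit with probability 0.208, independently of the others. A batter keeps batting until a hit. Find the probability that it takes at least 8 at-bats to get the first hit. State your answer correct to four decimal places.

0.1955

Y = number of at-bats to the first success; geometric, p = 0.208.
P(Y > 7) = P(first 7 all fail) = (1−p)^7 = 0.195468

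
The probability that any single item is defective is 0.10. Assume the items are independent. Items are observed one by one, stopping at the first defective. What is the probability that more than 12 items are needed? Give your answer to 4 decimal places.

Y = number of items to the first success; geometric, p = 0.10.
P(Y > 12) = P(first 12 all fail) = (1−p)^12 = 0.282430

0.2824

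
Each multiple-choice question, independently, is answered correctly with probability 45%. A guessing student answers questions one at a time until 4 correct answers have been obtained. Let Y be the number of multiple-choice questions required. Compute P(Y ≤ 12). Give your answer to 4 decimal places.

Finishing within 12 multiple-choice questions ⇔ at least 4 successes in the first 12. With X ~ Binomial(12, 0.45), P(Y ≤ 12) = 1 − P(X ≤ 3).
  k=0: C(12,0)·0.45^0·0.55^12 = 0.000766
  k=1: C(12,1)·0.45^1·0.55^11 = 0.007523
  k=2: C(12,2)·0.45^2·0.55^10 = 0.033853
  k=3: C(12,3)·0.45^3·0.55^9 = 0.092326
1 − 0.134468 = 0.865532

0.8655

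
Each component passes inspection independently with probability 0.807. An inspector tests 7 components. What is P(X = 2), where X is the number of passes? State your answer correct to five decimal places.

X ~ Binomial(n=7, p=0.807).
P(X=2) = C(7,2) · p^2 · (1−p)^5
= 21 · 0.65125 · 0.00026779 = 0.0036623

0.00366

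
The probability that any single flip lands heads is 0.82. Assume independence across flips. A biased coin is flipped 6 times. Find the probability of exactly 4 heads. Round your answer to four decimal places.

0.2197

X ~ Binomial(n=6, p=0.82).
P(X=4) = C(6,4) · p^4 · (1−p)^2
= 15 · 0.45212 · 0.0324 = 0.219731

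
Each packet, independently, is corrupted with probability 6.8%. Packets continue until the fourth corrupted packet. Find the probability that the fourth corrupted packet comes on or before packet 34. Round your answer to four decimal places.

Finishing within 34 packets ⇔ at least 4 successes in the first 34. With X ~ Binomial(34, 0.068), P(Y ≤ 34) = 1 − P(X ≤ 3).
  k=0: C(34,0)·0.068^0·0.932^34 = 0.091231
  k=1: C(34,1)·0.068^1·0.932^33 = 0.226315
  k=2: C(34,2)·0.068^2·0.932^32 = 0.272452
  k=3: C(34,3)·0.068^3·0.932^31 = 0.212037
1 − 0.802034 = 0.197966

0.1980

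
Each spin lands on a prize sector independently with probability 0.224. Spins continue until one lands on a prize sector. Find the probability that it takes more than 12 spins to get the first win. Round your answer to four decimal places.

Y = number of spins to the first success; geometric, p = 0.224.
P(Y > 12) = P(first 12 all fail) = (1−p)^12 = 0.047680

0.0477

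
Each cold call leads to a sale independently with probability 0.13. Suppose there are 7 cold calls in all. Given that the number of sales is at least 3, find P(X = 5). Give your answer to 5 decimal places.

X ~ Binomial(7, 0.13). Want P(X=5 | X≥3) = P(X=5) / P(X≥3).
P(X=5) = C(7,5)·0.13^5·0.87^2 = 0.0005902
P(X≥3) = 1 − 0.3772548 − 0.3945998 − 0.1768896 = 0.0512558
Ratio = 0.0005902 / 0.0512558 = 0.0115141

0.01151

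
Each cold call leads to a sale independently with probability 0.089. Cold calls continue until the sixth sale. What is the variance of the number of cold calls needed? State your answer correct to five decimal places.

690.06439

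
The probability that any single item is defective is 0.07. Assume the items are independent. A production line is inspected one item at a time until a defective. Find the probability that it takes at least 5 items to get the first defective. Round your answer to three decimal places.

0.748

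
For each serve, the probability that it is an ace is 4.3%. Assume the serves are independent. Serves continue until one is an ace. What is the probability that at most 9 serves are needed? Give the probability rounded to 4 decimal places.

0.3267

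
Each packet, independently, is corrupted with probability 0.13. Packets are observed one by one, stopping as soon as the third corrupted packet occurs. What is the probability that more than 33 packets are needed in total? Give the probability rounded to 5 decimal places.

0.17890

Needing more than 33 packets ⇔ fewer than 3 successes in the first 33. With X ~ Binomial(33, 0.13), P(Y > 33) = P(X ≤ 2).
  k=0: C(33,0)·0.13^0·0.87^33 = 0.0100957
  k=1: C(33,1)·0.13^1·0.87^32 = 0.0497821
  k=2: C(33,2)·0.13^2·0.87^31 = 0.1190193
P(X ≤ 2) = 0.1788971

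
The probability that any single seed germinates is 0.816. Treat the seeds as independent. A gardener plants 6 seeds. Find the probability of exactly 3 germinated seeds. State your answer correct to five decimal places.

0.06769

X ~ Binomial(n=6, p=0.816).
P(X=3) = C(6,3) · p^3 · (1−p)^3
= 20 · 0.54334 · 0.0062295 = 0.0676946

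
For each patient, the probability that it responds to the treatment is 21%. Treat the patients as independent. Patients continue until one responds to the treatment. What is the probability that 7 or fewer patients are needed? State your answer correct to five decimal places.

Y = number of patients to the first success; geometric, p = 0.21.
P(Y ≤ 7) = 1 − (1−p)^7 = 1 − 0.1920391 = 0.8079609

0.80796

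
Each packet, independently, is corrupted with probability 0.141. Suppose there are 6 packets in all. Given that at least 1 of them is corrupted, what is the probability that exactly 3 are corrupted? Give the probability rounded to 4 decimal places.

X ~ Binomial(6, 0.141). Want P(X=3 | X≥1) = P(X=3) / P(X≥1).
P(X=3) = C(6,3)·0.141^3·0.859^3 = 0.035536
P(X≥1) = 1 − 0.401753 = 0.598247
Ratio = 0.035536 / 0.598247 = 0.059400

0.0594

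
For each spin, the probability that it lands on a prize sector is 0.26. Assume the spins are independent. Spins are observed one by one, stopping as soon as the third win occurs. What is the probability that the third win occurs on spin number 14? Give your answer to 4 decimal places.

0.0500

Y = trial on which the third success occurs; negative binomial, r=3, p=0.26.
P(Y=14) = C(13,2) · p^3 · (1−p)^11
= 78 · 0.017576 · 0.036438 = 0.049953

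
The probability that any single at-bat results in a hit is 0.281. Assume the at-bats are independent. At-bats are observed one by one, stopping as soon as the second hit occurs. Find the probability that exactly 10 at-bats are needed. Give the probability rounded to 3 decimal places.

0.051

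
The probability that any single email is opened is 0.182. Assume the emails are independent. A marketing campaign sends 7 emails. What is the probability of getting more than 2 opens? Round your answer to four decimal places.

X ~ Binomial(7, 0.182); P(X ≥ 3) = Σ C(7,k) p^k (1−p)^(7−k) over k:
  k=3: C(7,3)·0.182^3·0.818^4 = 0.094470
  k=4: C(7,4)·0.182^4·0.818^3 = 0.021019
  k=5: C(7,5)·0.182^5·0.818^2 = 0.002806
  k=6: C(7,6)·0.182^6·0.818^1 = 0.000208
  k=7: C(7,7)·0.182^7·0.818^0 = 0.000007
Total = 0.118510

0.1185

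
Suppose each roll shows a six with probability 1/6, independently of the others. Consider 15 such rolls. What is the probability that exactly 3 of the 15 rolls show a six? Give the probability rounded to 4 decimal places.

X ~ Binomial(n=15, p=0.166667).
P(X=3) = C(15,3) · p^3 · (1−p)^12
= 455 · 0.0046296 · 0.11216 = 0.236256

0.2363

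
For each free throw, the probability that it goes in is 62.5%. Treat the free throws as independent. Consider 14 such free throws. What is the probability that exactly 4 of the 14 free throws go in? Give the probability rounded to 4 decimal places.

0.0084

X ~ Binomial(n=14, p=0.625).
P(X=4) = C(14,4) · p^4 · (1−p)^10
= 1001 · 0.15259 · 5.4994e-05 = 0.008400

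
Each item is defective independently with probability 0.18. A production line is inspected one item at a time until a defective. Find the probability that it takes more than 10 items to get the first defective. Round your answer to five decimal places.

Y = number of items to the first success; geometric, p = 0.18.
P(Y > 10) = P(first 10 all fail) = (1−p)^10 = 0.1374480

0.13745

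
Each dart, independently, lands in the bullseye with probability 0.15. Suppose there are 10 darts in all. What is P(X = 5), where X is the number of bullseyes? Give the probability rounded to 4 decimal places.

X ~ Binomial(n=10, p=0.15).
P(X=5) = C(10,5) · p^5 · (1−p)^5
= 252 · 7.5937e-05 · 0.44371 = 0.008491

0.0085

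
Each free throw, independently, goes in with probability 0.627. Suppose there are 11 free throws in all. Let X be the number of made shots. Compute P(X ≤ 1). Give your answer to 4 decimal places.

0.0004

X ~ Binomial(11, 0.627); P(X ≤ 1) = Σ C(11,k) p^k (1−p)^(11−k) over k:
  k=0: C(11,0)·0.627^0·0.373^11 = 0.000019
  k=1: C(11,1)·0.627^1·0.373^10 = 0.000360
Total = 0.000379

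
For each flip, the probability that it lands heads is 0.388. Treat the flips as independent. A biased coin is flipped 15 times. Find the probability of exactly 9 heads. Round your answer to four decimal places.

0.0524

X ~ Binomial(n=15, p=0.388).
P(X=9) = C(15,9) · p^9 · (1−p)^6
= 5005 · 0.00019929 · 0.052542 = 0.052408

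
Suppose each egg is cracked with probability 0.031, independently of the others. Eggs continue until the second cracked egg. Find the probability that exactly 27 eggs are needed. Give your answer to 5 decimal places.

0.01137

Y = trial on which the second success occurs; negative binomial, r=2, p=0.031.
P(Y=27) = C(26,1) · p^2 · (1−p)^25
= 26 · 0.000961 · 0.45509 = 0.0113708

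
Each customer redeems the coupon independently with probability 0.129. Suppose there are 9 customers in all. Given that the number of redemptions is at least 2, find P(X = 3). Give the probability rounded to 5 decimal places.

0.24084

X ~ Binomial(9, 0.129). Want P(X=3 | X≥2) = P(X=3) / P(X≥2).
P(X=3) = C(9,3)·0.129^3·0.871^6 = 0.0787331
P(X≥2) = 1 − 0.2885117 − 0.3845718 = 0.3269165
Ratio = 0.0787331 / 0.3269165 = 0.2408355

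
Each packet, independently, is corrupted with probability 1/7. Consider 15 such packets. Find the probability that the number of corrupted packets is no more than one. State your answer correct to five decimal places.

0.34663

X ~ Binomial(15, 0.142857); P(X ≤ 1) = Σ C(15,k) p^k (1−p)^(15−k) over k:
  k=0: C(15,0)·0.142857^0·0.857143^15 = 0.0990372
  k=1: C(15,1)·0.142857^1·0.857143^14 = 0.2475929
Total = 0.3466300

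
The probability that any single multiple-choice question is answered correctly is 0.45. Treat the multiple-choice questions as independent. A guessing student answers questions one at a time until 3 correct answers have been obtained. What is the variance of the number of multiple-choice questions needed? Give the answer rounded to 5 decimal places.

8.14815

Y = total multiple-choice questions until the third success; negative binomial with r=3, p=0.45.
Var(Y) = r(1−p)/p² = 3·0.55 / 0.45² = 8.1481481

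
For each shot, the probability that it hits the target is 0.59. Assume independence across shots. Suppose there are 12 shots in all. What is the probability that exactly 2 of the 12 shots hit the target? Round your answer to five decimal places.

0.00308

X ~ Binomial(n=12, p=0.59).
P(X=2) = C(12,2) · p^2 · (1−p)^10
= 66 · 0.3481 · 0.00013423 = 0.0030838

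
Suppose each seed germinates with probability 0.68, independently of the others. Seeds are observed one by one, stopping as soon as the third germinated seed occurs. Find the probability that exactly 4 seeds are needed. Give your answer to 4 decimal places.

Y = trial on which the third success occurs; negative binomial, r=3, p=0.68.
P(Y=4) = C(3,2) · p^3 · (1−p)^1
= 3 · 0.31443 · 0.32 = 0.301855

0.3019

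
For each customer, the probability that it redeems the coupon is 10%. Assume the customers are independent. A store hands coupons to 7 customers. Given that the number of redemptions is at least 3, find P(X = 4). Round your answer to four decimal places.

0.0993

X ~ Binomial(7, 0.10). Want P(X=4 | X≥3) = P(X=4) / P(X≥3).
P(X=4) = C(7,4)·0.10^4·0.90^3 = 0.002551
P(X≥3) = 1 − 0.478297 − 0.372009 − 0.124003 = 0.025691
Ratio = 0.002551 / 0.025691 = 0.099313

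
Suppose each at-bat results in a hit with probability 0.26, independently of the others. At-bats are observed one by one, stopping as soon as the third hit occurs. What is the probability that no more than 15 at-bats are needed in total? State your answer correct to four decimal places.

Finishing within 15 at-bats ⇔ at least 3 successes in the first 15. With X ~ Binomial(15, 0.26), P(Y ≤ 15) = 1 − P(X ≤ 2).
  k=0: C(15,0)·0.26^0·0.74^15 = 0.010926
  k=1: C(15,1)·0.26^1·0.74^14 = 0.057585
  k=2: C(15,2)·0.26^2·0.74^13 = 0.141628
1 − 0.210139 = 0.789861

0.7899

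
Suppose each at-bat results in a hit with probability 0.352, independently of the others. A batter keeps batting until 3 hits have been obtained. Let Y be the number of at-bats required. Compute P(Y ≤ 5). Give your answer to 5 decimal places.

0.23828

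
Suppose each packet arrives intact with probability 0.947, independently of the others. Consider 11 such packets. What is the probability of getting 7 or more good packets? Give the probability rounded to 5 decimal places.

0.99985

X ~ Binomial(11, 0.947); P(X ≥ 7) = Σ C(11,k) p^k (1−p)^(11−k) over k:
  k=7: C(11,7)·0.947^7·0.053^4 = 0.0017786
  k=8: C(11,8)·0.947^8·0.053^3 = 0.0158895
  k=9: C(11,9)·0.947^9·0.053^2 = 0.0946377
  k=10: C(11,10)·0.947^10·0.053^1 = 0.3381959
  k=11: C(11,11)·0.947^11·0.053^0 = 0.5493508
Total = 0.9998525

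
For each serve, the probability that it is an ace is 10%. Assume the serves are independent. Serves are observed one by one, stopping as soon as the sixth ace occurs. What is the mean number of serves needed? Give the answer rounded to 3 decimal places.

Y = total serves until the sixth success; negative binomial with r=6, p=0.10.
E[Y] = r / p = 6 / 0.10 = 60.00000

60.000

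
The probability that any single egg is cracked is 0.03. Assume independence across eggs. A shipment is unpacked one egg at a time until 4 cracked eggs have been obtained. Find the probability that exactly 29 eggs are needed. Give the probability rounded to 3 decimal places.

Y = trial on which the fourth success occurs; negative binomial, r=4, p=0.03.
P(Y=29) = C(28,3) · p^4 · (1−p)^25
= 3276 · 8.1e-07 · 0.46697 = 0.00124

0.001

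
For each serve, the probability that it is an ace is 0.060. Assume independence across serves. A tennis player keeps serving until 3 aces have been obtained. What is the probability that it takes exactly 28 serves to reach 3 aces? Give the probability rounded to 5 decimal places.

0.01614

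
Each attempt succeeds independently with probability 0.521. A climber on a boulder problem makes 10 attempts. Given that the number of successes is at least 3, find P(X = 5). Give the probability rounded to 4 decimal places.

X ~ Binomial(10, 0.521). Want P(X=5 | X≥3) = P(X=5) / P(X≥3).
P(X=5) = C(10,5)·0.521^5·0.479^5 = 0.243931
P(X≥3) = 1 − 0.000636 − 0.006916 − 0.033851 = 0.958597
Ratio = 0.243931 / 0.958597 = 0.254467

0.2545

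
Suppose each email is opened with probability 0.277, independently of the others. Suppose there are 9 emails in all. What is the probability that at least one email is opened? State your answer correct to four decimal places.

P(at least one) = 1 − P(none) = 1 − (1 − 0.277)^9
= 1 − 0.053981 = 0.946019

0.9460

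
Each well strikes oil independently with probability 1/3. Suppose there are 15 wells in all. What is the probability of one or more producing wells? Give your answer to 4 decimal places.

0.9977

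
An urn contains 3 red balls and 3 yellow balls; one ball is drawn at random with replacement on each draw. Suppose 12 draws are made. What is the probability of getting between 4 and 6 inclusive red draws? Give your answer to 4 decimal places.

0.5398

X ~ Binomial(12, 0.50); P(4 ≤ X ≤ 6) = Σ C(12,k) p^k (1−p)^(12−k) over k:
  k=4: C(12,4)·0.50^4·0.50^8 = 0.120850
  k=5: C(12,5)·0.50^5·0.50^7 = 0.193359
  k=6: C(12,6)·0.50^6·0.50^6 = 0.225586
Total = 0.539795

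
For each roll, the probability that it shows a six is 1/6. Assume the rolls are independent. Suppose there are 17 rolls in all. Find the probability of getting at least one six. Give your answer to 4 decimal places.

0.9549

P(at least one) = 1 − P(none) = 1 − (1 − 0.166667)^17
= 1 − 0.045073 = 0.954927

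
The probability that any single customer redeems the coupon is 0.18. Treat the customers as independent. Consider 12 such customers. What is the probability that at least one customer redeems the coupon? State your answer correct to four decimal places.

P(at least one) = 1 − P(none) = 1 − (1 − 0.18)^12
= 1 − 0.092420 = 0.907580

0.9076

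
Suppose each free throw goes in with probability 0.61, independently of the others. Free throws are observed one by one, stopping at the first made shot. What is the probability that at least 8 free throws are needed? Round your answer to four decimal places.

Y = number of free throws to the first success; geometric, p = 0.61.
P(Y > 7) = P(first 7 all fail) = (1−p)^7 = 0.001372

0.0014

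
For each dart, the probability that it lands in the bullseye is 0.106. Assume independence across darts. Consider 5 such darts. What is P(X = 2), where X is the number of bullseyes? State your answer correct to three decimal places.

0.080

X ~ Binomial(n=5, p=0.106).
P(X=2) = C(5,2) · p^2 · (1−p)^3
= 10 · 0.011236 · 0.71452 = 0.08028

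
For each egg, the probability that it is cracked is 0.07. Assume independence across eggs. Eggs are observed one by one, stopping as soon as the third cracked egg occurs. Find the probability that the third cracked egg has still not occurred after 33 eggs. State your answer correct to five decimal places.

0.59046

Needing more than 33 eggs ⇔ fewer than 3 successes in the first 33. With X ~ Binomial(33, 0.07), P(Y > 33) = P(X ≤ 2).
  k=0: C(33,0)·0.07^0·0.93^33 = 0.0911879
  k=1: C(33,1)·0.07^1·0.93^32 = 0.2264990
  k=2: C(33,2)·0.07^2·0.93^31 = 0.2727730
P(X ≤ 2) = 0.5904600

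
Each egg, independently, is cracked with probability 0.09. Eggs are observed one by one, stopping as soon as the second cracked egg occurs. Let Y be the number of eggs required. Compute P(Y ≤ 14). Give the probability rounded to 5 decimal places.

Finishing within 14 eggs ⇔ at least 2 successes in the first 14. With X ~ Binomial(14, 0.09), P(Y ≤ 14) = 1 − P(X ≤ 1).
  k=0: C(14,0)·0.09^0·0.91^14 = 0.2670420
  k=1: C(14,1)·0.09^1·0.91^13 = 0.3697504
1 − 0.6367923 = 0.3632077

0.36321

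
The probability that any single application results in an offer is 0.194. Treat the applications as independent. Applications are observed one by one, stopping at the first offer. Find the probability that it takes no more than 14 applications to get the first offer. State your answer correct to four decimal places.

0.9512

Y = number of applications to the first success; geometric, p = 0.194.
P(Y ≤ 14) = 1 − (1−p)^14 = 1 − 0.048830 = 0.951170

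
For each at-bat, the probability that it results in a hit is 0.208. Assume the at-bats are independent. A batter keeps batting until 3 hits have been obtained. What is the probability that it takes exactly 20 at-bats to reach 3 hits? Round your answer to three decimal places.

Y = trial on which the third success occurs; negative binomial, r=3, p=0.208.
P(Y=20) = C(19,2) · p^3 · (1−p)^17
= 171 · 0.0089989 · 0.018981 = 0.02921

0.029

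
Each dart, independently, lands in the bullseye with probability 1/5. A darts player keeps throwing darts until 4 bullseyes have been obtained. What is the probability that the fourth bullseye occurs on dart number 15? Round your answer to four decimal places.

0.0500

Y = trial on which the fourth success occurs; negative binomial, r=4, p=0.20.
P(Y=15) = C(14,3) · p^4 · (1−p)^11
= 364 · 0.0016 · 0.085899 = 0.050028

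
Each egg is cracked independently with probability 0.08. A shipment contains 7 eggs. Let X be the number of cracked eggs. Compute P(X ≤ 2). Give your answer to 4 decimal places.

X ~ Binomial(7, 0.08); P(X ≤ 2) = Σ C(7,k) p^k (1−p)^(7−k) over k:
  k=0: C(7,0)·0.08^0·0.92^7 = 0.557847
  k=1: C(7,1)·0.08^1·0.92^6 = 0.339559
  k=2: C(7,2)·0.08^2·0.92^5 = 0.088581
Total = 0.985986

0.9860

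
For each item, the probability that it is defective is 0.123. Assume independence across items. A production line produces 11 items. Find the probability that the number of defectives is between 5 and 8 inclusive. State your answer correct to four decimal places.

0.0068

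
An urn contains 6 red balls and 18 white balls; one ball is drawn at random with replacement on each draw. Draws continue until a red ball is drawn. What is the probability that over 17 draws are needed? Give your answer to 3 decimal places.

0.008

Y = number of draws to the first success; geometric, p = 0.25.
P(Y > 17) = P(first 17 all fail) = (1−p)^17 = 0.00752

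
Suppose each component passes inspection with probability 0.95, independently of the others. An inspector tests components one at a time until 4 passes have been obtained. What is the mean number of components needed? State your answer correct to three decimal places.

Y = total components until the fourth success; negative binomial with r=4, p=0.95.
E[Y] = r / p = 4 / 0.95 = 4.21053

4.211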